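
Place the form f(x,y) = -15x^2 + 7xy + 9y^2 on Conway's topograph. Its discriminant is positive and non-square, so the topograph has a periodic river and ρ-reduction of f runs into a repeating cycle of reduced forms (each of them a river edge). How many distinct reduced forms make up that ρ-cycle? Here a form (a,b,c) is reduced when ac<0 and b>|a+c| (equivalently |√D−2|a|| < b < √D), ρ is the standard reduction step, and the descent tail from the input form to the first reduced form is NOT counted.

D = 589, ⌊√D⌋ = 24
river: ρ → (9,11,-13)
river: ρ → (-13,15,7)
river: ρ → (7,13,-15)
river: ρ → (-15,17,5)
river: ρ → (5,23,-3)
river: ρ → (-3,19,19)
river: ρ → (19,19,-3)
river: ρ → (-3,23,5)
river: ρ → (5,17,-15)
river: ρ → (-15,13,7)
river: ρ → (7,15,-13)
river: ρ → (-13,11,9)
river: ρ → (9,7,-15)
river: ρ → (-15,23,1)
river: ρ → (1,23,-15)
river: ρ → (-15,7,9)
ρ-cycle length = 16 (tail of 0 descent steps not counted)

16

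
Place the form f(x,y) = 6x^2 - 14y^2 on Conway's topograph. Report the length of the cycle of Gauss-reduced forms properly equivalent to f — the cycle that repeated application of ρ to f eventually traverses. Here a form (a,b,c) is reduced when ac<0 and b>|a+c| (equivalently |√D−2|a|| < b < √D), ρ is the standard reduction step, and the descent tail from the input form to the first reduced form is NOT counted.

D = 336, ⌊√D⌋ = 18
descent: ρ → (-14,0,6)
descent: ρ → (6,12,-8)  [lands on river]
river: ρ → (-8,4,10)
river: ρ → (10,16,-2)
river: ρ → (-2,16,10)
river: ρ → (10,4,-8)
river: ρ → (-8,12,6)
ρ-cycle length = 6 (tail of 2 descent steps not counted)

6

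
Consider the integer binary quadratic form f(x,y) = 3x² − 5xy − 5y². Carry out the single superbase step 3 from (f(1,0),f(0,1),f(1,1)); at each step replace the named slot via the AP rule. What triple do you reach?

start (3,-5,-7) = (f(1,0),f(0,1),f(1,1))
replace slot 3: 2·(3+(-5)) − (-7) = 3 → (3,-5,3)

3,-5,3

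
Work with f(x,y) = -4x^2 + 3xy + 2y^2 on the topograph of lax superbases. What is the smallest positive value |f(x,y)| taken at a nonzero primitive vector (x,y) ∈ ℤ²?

river: ρ → (2,5,-2)
river: ρ → (-2,3,4)
river: ρ → (4,5,-1)
river: ρ → (-1,5,4)
river: ρ → (4,3,-2)
river: ρ → (-2,5,2)
river: ρ → (2,3,-4)
river: ρ → (-4,5,1)
river: ρ → (1,5,-4)
river: ρ → (-4,3,2)
closes: descent 0, river 10
min |a| on river = 1

1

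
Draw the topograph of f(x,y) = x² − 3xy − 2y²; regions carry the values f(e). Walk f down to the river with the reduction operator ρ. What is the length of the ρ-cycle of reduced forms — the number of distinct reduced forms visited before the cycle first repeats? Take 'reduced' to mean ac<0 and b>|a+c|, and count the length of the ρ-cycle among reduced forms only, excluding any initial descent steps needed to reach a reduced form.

D = 17, ⌊√D⌋ = 4
descent: ρ → (-2,3,1)  [lands on river]
river: ρ → (1,3,-2)
river: ρ → (-2,1,2)
river: ρ → (2,3,-1)
river: ρ → (-1,3,2)
river: ρ → (2,1,-2)
ρ-cycle length = 6 (tail of 1 descent step not counted)

6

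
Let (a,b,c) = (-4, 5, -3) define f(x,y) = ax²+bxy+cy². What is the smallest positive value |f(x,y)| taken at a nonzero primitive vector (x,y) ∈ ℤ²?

translate: b→3 (≡-5 mod 8), so (4,-5,3)→(4,3,2)
flip: (4,3,2)→(2,-3,4)
translate: b→1 (≡-3 mod 4), so (2,-3,4)→(2,1,3)
reduced (well bottom): (2,1,3) with a≤c, −a<b≤a
well minimum |f| = |-2| = 2 (negative-definite)

2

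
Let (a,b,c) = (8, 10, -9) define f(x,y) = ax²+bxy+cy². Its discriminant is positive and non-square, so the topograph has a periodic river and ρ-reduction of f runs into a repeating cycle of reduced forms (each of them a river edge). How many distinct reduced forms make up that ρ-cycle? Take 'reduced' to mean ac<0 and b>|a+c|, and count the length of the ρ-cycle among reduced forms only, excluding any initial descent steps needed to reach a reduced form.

D = 388, ⌊√D⌋ = 19
river: ρ → (-9,8,9)
river: ρ → (9,10,-8)
river: ρ → (-8,6,11)
river: ρ → (11,16,-3)
river: ρ → (-3,14,16)
river: ρ → (16,18,-1)
river: ρ → (-1,18,16)
river: ρ → (16,14,-3)
river: ρ → (-3,16,11)
river: ρ → (11,6,-8)
river: ρ → (-8,10,9)
river: ρ → (9,8,-9)
river: ρ → (-9,10,8)
river: ρ → (8,6,-11)
river: ρ → (-11,16,3)
river: ρ → (3,14,-16)
river: ρ → (-16,18,1)
river: ρ → (1,18,-16)
river: ρ → (-16,14,3)
river: ρ → (3,16,-11)
river: ρ → (-11,6,8)
river: ρ → (8,10,-9)
ρ-cycle length = 22 (tail of 0 descent steps not counted)

22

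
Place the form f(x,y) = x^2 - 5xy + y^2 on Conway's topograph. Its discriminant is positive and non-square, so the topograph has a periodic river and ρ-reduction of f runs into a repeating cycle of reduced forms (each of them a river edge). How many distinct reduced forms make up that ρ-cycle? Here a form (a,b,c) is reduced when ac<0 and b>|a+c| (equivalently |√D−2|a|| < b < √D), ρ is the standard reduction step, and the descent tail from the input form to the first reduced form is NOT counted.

D = 21, ⌊√D⌋ = 4
descent: ρ → (1,3,-3)  [lands on river]
river: ρ → (-3,3,1)
ρ-cycle length = 2 (tail of 1 descent step not counted)

2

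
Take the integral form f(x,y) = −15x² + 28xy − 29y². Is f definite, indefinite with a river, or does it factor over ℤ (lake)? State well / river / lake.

D = b²−4ac = 28² − 4·(-15)·(-29) = -956
D < 0 ⇒ definite ⇒ every region one sign ⇒ single well

well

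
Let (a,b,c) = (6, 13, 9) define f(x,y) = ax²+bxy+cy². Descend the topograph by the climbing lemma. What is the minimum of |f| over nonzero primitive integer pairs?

translate: b→1 (≡13 mod 12), so (6,13,9)→(6,1,2)
flip: (6,1,2)→(2,-1,6)
reduced (well bottom): (2,-1,6) with a≤c, −a<b≤a
well minimum = a = 2

2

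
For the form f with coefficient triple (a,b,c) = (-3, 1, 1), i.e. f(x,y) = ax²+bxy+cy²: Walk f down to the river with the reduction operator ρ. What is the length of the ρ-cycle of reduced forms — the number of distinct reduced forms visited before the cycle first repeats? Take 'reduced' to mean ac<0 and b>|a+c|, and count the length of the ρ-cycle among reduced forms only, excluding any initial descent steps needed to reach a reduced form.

D = 13, ⌊√D⌋ = 3
descent: ρ → (1,3,-1)  [lands on river]
river: ρ → (-1,3,1)
ρ-cycle length = 2 (tail of 1 descent step not counted)

2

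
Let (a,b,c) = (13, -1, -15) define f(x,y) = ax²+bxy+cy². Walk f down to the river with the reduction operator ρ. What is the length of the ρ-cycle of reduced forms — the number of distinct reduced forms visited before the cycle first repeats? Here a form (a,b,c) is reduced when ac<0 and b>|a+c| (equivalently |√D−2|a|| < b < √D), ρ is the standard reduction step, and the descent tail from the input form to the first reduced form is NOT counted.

D = 781, ⌊√D⌋ = 27
descent: ρ → (-15,1,13)
descent: ρ → (13,25,-3)  [lands on river]
river: ρ → (-3,23,21)
river: ρ → (21,19,-5)
river: ρ → (-5,21,17)
river: ρ → (17,13,-9)
river: ρ → (-9,23,7)
river: ρ → (7,19,-15)
river: ρ → (-15,11,11)
river: ρ → (11,11,-15)
river: ρ → (-15,19,7)
river: ρ → (7,23,-9)
river: ρ → (-9,13,17)
river: ρ → (17,21,-5)
river: ρ → (-5,19,21)
river: ρ → (21,23,-3)
river: ρ → (-3,25,13)
river: ρ → (13,27,-1)
river: ρ → (-1,27,13)
ρ-cycle length = 18 (tail of 2 descent steps not counted)

18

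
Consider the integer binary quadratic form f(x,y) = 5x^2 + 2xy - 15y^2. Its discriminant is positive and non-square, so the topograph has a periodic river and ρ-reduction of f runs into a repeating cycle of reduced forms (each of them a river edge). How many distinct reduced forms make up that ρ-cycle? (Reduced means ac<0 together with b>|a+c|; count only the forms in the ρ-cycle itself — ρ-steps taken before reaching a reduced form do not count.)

D = 304, ⌊√D⌋ = 17
descent: ρ → (-15,-2,5)
descent: ρ → (5,12,-8)  [lands on river]
river: ρ → (-8,4,9)
river: ρ → (9,14,-3)
river: ρ → (-3,16,4)
river: ρ → (4,16,-3)
river: ρ → (-3,14,9)
river: ρ → (9,4,-8)
river: ρ → (-8,12,5)
river: ρ → (5,8,-12)
river: ρ → (-12,16,1)
river: ρ → (1,16,-12)
river: ρ → (-12,8,5)
ρ-cycle length = 12 (tail of 2 descent steps not counted)

12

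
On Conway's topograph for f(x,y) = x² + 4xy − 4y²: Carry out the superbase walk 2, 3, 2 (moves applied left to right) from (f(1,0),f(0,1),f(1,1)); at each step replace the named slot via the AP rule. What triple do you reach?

start (1,-4,1) = (f(1,0),f(0,1),f(1,1))
replace slot 2: 2·(1+1) − (-4) = 8 → (1,8,1)
replace slot 3: 2·(1+8) − 1 = 17 → (1,8,17)
replace slot 2: 2·(1+17) − 8 = 28 → (1,28,17)

1,28,17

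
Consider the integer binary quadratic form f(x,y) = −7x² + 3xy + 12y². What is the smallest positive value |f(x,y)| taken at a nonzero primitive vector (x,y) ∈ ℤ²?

descent: ρ → (12,-3,-7)
descent: ρ → (-7,17,2)  [lands on river]
river: ρ → (2,15,-15)
river: ρ → (-15,15,2)
river: ρ → (2,17,-7)
river: ρ → (-7,11,8)
river: ρ → (8,5,-10)
river: ρ → (-10,15,3)
river: ρ → (3,15,-10)
river: ρ → (-10,5,8)
river: ρ → (8,11,-7)
closes: descent 2, river 10
min |a| on river = 2

2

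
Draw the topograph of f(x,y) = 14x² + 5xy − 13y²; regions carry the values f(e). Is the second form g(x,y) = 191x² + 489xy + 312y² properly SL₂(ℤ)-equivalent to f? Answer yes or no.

D₁ = 753, D₂ = 753
river cycle of f (length 24): (-13, 21, 6), (6, 27, -1), (-1, 27, 6), (6, 21, -13), (-13, 5, 14), (14, 23, -4), (-4, 25, 8), (8, 23, -7), (-7, 19, 14), (14, 9, -12), … (14 more)
river cycle of g (length 24): (14, 5, -13), (-13, 21, 6), (6, 27, -1), (-1, 27, 6), (6, 21, -13), (-13, 5, 14), (14, 23, -4), (-4, 25, 8), (8, 23, -7), (-7, 19, 14), … (14 more)
cycles coincide ⇒ equivalent

yes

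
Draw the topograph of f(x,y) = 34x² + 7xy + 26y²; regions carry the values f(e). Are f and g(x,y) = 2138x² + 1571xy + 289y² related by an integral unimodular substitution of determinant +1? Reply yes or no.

D₁ = -3487, D₂ = -3487
f: flip: (34,7,26)→(26,-7,34)
f: reduced (well bottom): (26,-7,34) with a≤c, −a<b≤a
g: flip: (2138,1571,289)→(289,-1571,2138)
g: translate: b→163 (≡-1571 mod 578), so (289,-1571,2138)→(289,163,26)
g: flip: (289,163,26)→(26,-163,289)
g: translate: b→-7 (≡-163 mod 52), so (26,-163,289)→(26,-7,34)
g: reduced (well bottom): (26,-7,34) with a≤c, −a<b≤a
reduced forms (26, -7, 34) vs (26, -7, 34) ⇒ equivalent

yes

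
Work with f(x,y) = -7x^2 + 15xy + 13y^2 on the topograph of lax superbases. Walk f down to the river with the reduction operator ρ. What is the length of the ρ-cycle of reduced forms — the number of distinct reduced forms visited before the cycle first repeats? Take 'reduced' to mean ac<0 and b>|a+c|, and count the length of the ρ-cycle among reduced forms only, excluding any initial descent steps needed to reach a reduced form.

D = 589, ⌊√D⌋ = 24
river: ρ → (13,11,-9)
river: ρ → (-9,7,15)
river: ρ → (15,23,-1)
river: ρ → (-1,23,15)
river: ρ → (15,7,-9)
river: ρ → (-9,11,13)
river: ρ → (13,15,-7)
river: ρ → (-7,13,15)
river: ρ → (15,17,-5)
river: ρ → (-5,23,3)
river: ρ → (3,19,-19)
river: ρ → (-19,19,3)
river: ρ → (3,23,-5)
river: ρ → (-5,17,15)
river: ρ → (15,13,-7)
river: ρ → (-7,15,13)
ρ-cycle length = 16 (tail of 0 descent steps not counted)

16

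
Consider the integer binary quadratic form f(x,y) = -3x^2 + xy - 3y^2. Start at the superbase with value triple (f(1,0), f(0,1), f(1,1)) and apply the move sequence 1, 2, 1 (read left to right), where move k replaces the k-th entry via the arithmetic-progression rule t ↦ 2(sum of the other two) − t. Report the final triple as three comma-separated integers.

start (-3,-3,-5) = (f(1,0),f(0,1),f(1,1))
replace slot 1: 2·((-3)+(-5)) − (-3) = -13 → (-13,-3,-5)
replace slot 2: 2·((-13)+(-5)) − (-3) = -33 → (-13,-33,-5)
replace slot 1: 2·((-33)+(-5)) − (-13) = -63 → (-63,-33,-5)

-63,-33,-5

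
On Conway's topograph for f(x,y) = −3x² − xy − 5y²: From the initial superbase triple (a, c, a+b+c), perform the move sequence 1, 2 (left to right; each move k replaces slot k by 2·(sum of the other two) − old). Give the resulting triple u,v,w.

start (-3,-5,-9) = (f(1,0),f(0,1),f(1,1))
replace slot 1: 2·((-5)+(-9)) − (-3) = -25 → (-25,-5,-9)
replace slot 2: 2·((-25)+(-9)) − (-5) = -63 → (-25,-63,-9)

-25,-63,-9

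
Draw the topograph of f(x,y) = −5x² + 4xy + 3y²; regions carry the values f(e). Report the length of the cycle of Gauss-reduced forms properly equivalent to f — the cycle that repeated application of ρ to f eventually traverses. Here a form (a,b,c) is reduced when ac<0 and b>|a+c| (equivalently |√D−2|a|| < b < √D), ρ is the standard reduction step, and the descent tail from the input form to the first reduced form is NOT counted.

D = 76, ⌊√D⌋ = 8
river: ρ → (3,8,-1)
river: ρ → (-1,8,3)
river: ρ → (3,4,-5)
river: ρ → (-5,6,2)
river: ρ → (2,6,-5)
river: ρ → (-5,4,3)
ρ-cycle length = 6 (tail of 0 descent steps not counted)

6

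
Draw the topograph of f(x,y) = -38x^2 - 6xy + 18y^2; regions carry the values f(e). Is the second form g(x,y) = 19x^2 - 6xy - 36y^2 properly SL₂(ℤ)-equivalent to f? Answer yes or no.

D₁ = 2772, D₂ = 2772
river cycle of f (length 6): (18, 42, -14), (-14, 42, 18), (18, 30, -26), (-26, 22, 22), (22, 22, -26), (-26, 30, 18)
river cycle of g (length 14): (19, 32, -23), (-23, 14, 28), (28, 42, -9), (-9, 48, 13), (13, 30, -36), (-36, 42, 7), (7, 42, -36), (-36, 30, 13), (13, 48, -9), (-9, 42, 28), … (4 more)
cycles differ ⇒ inequivalent

no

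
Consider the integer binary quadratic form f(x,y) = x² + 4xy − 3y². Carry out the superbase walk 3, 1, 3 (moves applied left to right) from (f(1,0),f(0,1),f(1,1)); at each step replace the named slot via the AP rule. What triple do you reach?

start (1,-3,2) = (f(1,0),f(0,1),f(1,1))
replace slot 3: 2·(1+(-3)) − 2 = -6 → (1,-3,-6)
replace slot 1: 2·((-3)+(-6)) − 1 = -19 → (-19,-3,-6)
replace slot 3: 2·((-19)+(-3)) − (-6) = -38 → (-19,-3,-38)

-19,-3,-38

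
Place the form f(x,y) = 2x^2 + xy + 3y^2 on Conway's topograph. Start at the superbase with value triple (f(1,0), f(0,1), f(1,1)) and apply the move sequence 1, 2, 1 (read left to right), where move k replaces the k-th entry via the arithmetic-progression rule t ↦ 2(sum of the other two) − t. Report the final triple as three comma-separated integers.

start (2,3,6) = (f(1,0),f(0,1),f(1,1))
replace slot 1: 2·(3+6) − 2 = 16 → (16,3,6)
replace slot 2: 2·(16+6) − 3 = 41 → (16,41,6)
replace slot 1: 2·(41+6) − 16 = 78 → (78,41,6)

78,41,6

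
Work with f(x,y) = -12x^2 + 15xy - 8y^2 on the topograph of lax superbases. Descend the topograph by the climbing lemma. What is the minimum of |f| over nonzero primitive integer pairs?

translate: b→9 (≡-15 mod 24), so (12,-15,8)→(12,9,5)
flip: (12,9,5)→(5,-9,12)
translate: b→1 (≡-9 mod 10), so (5,-9,12)→(5,1,8)
reduced (well bottom): (5,1,8) with a≤c, −a<b≤a
well minimum |f| = |-5| = 5 (negative-definite)

5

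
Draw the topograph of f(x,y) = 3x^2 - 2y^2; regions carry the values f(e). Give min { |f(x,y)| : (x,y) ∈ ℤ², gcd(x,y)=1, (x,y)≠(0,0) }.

descent: ρ → (-2,4,1)  [lands on river]
river: ρ → (1,4,-2)
closes: descent 1, river 2
min |a| on river = 1

1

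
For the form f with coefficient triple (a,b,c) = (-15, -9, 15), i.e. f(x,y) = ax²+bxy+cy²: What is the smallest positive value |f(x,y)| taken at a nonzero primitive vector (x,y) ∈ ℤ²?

descent: ρ → (15,9,-15)  [lands on river]
river: ρ → (-15,21,9)
river: ρ → (9,15,-21)
river: ρ → (-21,27,3)
river: ρ → (3,27,-21)
river: ρ → (-21,15,9)
river: ρ → (9,21,-15)
river: ρ → (-15,9,15)
river: ρ → (15,21,-9)
river: ρ → (-9,15,21)
river: ρ → (21,27,-3)
river: ρ → (-3,27,21)
river: ρ → (21,15,-9)
river: ρ → (-9,21,15)
closes: descent 1, river 14
min |a| on river = 3

3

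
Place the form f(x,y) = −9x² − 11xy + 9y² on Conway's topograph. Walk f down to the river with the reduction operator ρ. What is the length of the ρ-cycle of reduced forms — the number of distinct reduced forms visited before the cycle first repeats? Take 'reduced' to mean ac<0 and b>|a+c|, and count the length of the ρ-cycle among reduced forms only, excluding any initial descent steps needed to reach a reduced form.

D = 445, ⌊√D⌋ = 21
descent: ρ → (9,11,-9)  [lands on river]
river: ρ → (-9,7,11)
river: ρ → (11,15,-5)
river: ρ → (-5,15,11)
river: ρ → (11,7,-9)
river: ρ → (-9,11,9)
river: ρ → (9,7,-11)
river: ρ → (-11,15,5)
river: ρ → (5,15,-11)
river: ρ → (-11,7,9)
ρ-cycle length = 10 (tail of 1 descent step not counted)

10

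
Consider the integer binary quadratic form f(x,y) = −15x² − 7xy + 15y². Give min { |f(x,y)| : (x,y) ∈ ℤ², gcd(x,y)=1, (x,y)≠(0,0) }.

descent: ρ → (15,7,-15)  [lands on river]
river: ρ → (-15,23,7)
river: ρ → (7,19,-21)
river: ρ → (-21,23,5)
river: ρ → (5,27,-11)
river: ρ → (-11,17,15)
river: ρ → (15,13,-13)
river: ρ → (-13,13,15)
river: ρ → (15,17,-11)
river: ρ → (-11,27,5)
river: ρ → (5,23,-21)
river: ρ → (-21,19,7)
river: ρ → (7,23,-15)
river: ρ → (-15,7,15)
river: ρ → (15,23,-7)
river: ρ → (-7,19,21)
river: ρ → (21,23,-5)
river: ρ → (-5,27,11)
river: ρ → (11,17,-15)
river: ρ → (-15,13,13)
river: ρ → (13,13,-15)
river: ρ → (-15,17,11)
river: ρ → (11,27,-5)
river: ρ → (-5,23,21)
river: ρ → (21,19,-7)
river: ρ → (-7,23,15)
closes: descent 1, river 26
min |a| on river = 5

5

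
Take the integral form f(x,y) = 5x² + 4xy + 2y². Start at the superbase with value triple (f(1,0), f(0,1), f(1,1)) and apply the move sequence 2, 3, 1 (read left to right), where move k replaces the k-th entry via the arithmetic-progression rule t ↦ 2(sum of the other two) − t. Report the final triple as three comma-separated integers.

start (5,2,11) = (f(1,0),f(0,1),f(1,1))
replace slot 2: 2·(5+11) − 2 = 30 → (5,30,11)
replace slot 3: 2·(5+30) − 11 = 59 → (5,30,59)
replace slot 1: 2·(30+59) − 5 = 173 → (173,30,59)

173,30,59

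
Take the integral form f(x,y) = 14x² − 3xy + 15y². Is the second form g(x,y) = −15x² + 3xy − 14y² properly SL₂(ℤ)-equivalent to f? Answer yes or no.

D₁ = -831, D₂ = -831
f: reduced (well bottom): (14,-3,15) with a≤c, −a<b≤a
g is negative-definite; reduce −g:
−g: flip: (15,-3,14)→(14,3,15)
−g: reduced (well bottom): (14,3,15) with a≤c, −a<b≤a
flip sign back: reduced form of g is (-14,-3,-15)
reduced forms (14, -3, 15) vs (-14, -3, -15) ⇒ inequivalent

no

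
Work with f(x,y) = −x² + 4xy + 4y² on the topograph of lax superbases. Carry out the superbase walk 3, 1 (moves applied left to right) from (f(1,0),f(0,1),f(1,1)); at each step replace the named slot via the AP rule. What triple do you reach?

start (-1,4,7) = (f(1,0),f(0,1),f(1,1))
replace slot 3: 2·((-1)+4) − 7 = -1 → (-1,4,-1)
replace slot 1: 2·(4+(-1)) − (-1) = 7 → (7,4,-1)

7,4,-1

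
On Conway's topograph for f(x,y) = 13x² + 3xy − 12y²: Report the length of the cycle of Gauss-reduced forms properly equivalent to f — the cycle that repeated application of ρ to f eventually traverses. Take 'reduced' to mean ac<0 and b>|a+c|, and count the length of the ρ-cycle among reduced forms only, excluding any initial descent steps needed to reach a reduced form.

D = 633, ⌊√D⌋ = 25
river: ρ → (-12,21,4)
river: ρ → (4,19,-17)
river: ρ → (-17,15,6)
river: ρ → (6,21,-8)
river: ρ → (-8,11,16)
river: ρ → (16,21,-3)
river: ρ → (-3,21,16)
river: ρ → (16,11,-8)
river: ρ → (-8,21,6)
river: ρ → (6,15,-17)
river: ρ → (-17,19,4)
river: ρ → (4,21,-12)
river: ρ → (-12,3,13)
river: ρ → (13,23,-2)
river: ρ → (-2,25,1)
river: ρ → (1,25,-2)
river: ρ → (-2,23,13)
river: ρ → (13,3,-12)
ρ-cycle length = 18 (tail of 0 descent steps not counted)

18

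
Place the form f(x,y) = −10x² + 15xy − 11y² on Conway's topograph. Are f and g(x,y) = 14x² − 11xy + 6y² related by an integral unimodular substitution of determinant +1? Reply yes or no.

D₁ = -215, D₂ = -215
f is negative-definite; reduce −f:
−f: translate: b→5 (≡-15 mod 20), so (10,-15,11)→(10,5,6)
−f: flip: (10,5,6)→(6,-5,10)
−f: reduced (well bottom): (6,-5,10) with a≤c, −a<b≤a
flip sign back: reduced form of f is (-6,5,-10)
g: flip: (14,-11,6)→(6,11,14)
g: translate: b→-1 (≡11 mod 12), so (6,11,14)→(6,-1,9)
g: reduced (well bottom): (6,-1,9) with a≤c, −a<b≤a
reduced forms (-6, 5, -10) vs (6, -1, 9) ⇒ inequivalent

no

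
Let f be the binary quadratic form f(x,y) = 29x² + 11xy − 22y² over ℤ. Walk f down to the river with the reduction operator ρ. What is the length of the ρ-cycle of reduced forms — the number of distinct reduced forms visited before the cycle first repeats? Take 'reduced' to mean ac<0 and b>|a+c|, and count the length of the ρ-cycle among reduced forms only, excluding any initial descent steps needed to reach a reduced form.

D = 2673, ⌊√D⌋ = 51
river: ρ → (-22,33,18)
river: ρ → (18,39,-16)
river: ρ → (-16,25,32)
river: ρ → (32,39,-9)
river: ρ → (-9,51,2)
river: ρ → (2,49,-34)
river: ρ → (-34,19,17)
river: ρ → (17,49,-4)
river: ρ → (-4,47,29)
river: ρ → (29,11,-22)
ρ-cycle length = 10 (tail of 0 descent steps not counted)

10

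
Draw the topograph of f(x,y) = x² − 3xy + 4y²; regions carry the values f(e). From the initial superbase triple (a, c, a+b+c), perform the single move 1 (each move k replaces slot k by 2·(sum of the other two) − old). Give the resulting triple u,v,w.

start (1,4,2) = (f(1,0),f(0,1),f(1,1))
replace slot 1: 2·(4+2) − 1 = 11 → (11,4,2)

11,4,2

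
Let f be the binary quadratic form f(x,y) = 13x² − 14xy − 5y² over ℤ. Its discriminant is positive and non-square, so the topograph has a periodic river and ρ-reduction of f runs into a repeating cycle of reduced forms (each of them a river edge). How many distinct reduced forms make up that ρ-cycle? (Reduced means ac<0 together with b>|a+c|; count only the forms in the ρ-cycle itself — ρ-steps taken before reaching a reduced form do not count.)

D = 456, ⌊√D⌋ = 21
descent: ρ → (-5,14,13)  [lands on river]
river: ρ → (13,12,-6)
river: ρ → (-6,12,13)
river: ρ → (13,14,-5)
river: ρ → (-5,16,10)
river: ρ → (10,4,-11)
river: ρ → (-11,18,3)
river: ρ → (3,18,-11)
river: ρ → (-11,4,10)
river: ρ → (10,16,-5)
ρ-cycle length = 10 (tail of 1 descent step not counted)

10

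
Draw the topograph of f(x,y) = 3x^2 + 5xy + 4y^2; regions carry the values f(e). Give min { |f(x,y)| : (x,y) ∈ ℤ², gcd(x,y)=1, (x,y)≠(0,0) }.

translate: b→-1 (≡5 mod 6), so (3,5,4)→(3,-1,2)
flip: (3,-1,2)→(2,1,3)
reduced (well bottom): (2,1,3) with a≤c, −a<b≤a
well minimum = a = 2

2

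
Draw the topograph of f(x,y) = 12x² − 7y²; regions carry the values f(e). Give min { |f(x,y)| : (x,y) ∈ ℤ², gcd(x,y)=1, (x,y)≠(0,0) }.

descent: ρ → (-7,14,5)  [lands on river]
river: ρ → (5,16,-4)
river: ρ → (-4,16,5)
river: ρ → (5,14,-7)
closes: descent 1, river 4
min |a| on river = 4

4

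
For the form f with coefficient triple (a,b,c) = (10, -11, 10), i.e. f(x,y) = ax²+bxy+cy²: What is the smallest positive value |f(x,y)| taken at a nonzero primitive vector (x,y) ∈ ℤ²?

translate: b→9 (≡-11 mod 20), so (10,-11,10)→(10,9,9)
flip: (10,9,9)→(9,-9,10)
translate: b→9 (≡-9 mod 18), so (9,-9,10)→(9,9,10)
reduced (well bottom): (9,9,10) with a≤c, −a<b≤a
well minimum = a = 9

9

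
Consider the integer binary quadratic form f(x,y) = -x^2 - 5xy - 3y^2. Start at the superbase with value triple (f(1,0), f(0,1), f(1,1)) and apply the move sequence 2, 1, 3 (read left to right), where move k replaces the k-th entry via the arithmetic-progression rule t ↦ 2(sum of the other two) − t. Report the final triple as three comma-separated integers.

start (-1,-3,-9) = (f(1,0),f(0,1),f(1,1))
replace slot 2: 2·((-1)+(-9)) − (-3) = -17 → (-1,-17,-9)
replace slot 1: 2·((-17)+(-9)) − (-1) = -51 → (-51,-17,-9)
replace slot 3: 2·((-51)+(-17)) − (-9) = -127 → (-51,-17,-127)

-51,-17,-127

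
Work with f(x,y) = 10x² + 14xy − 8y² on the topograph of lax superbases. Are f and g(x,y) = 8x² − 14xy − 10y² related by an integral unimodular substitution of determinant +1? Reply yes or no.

D₁ = 516, D₂ = 516
river cycle of f (length 10): (-8, 18, 6), (6, 18, -8), (-8, 14, 10), (10, 6, -12), (-12, 18, 4), (4, 22, -2), (-2, 22, 4), (4, 18, -12), (-12, 6, 10), (10, 14, -8)
river cycle of g (length 10): (-10, 14, 8), (8, 18, -6), (-6, 18, 8), (8, 14, -10), (-10, 6, 12), (12, 18, -4), (-4, 22, 2), (2, 22, -4), (-4, 18, 12), (12, 6, -10)
cycles differ ⇒ inequivalent

no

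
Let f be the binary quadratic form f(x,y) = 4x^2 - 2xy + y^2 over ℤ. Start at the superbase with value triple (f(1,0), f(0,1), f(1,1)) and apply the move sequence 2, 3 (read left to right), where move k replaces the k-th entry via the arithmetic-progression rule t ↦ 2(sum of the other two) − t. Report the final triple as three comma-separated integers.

start (4,1,3) = (f(1,0),f(0,1),f(1,1))
replace slot 2: 2·(4+3) − 1 = 13 → (4,13,3)
replace slot 3: 2·(4+13) − 3 = 31 → (4,13,31)

4,13,31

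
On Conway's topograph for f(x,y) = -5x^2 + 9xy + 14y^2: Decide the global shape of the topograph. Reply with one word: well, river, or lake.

D = b²−4ac = 9² − 4·(-5)·14 = 361
D = 19² is a perfect square ⇒ form factors over ℤ ⇒ lakes

lake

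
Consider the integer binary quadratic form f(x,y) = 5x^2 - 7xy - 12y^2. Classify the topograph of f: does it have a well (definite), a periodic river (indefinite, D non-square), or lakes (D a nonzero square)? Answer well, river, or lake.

D = b²−4ac = (-7)² − 4·5·(-12) = 289
D = 17² is a perfect square ⇒ form factors over ℤ ⇒ lakes

lake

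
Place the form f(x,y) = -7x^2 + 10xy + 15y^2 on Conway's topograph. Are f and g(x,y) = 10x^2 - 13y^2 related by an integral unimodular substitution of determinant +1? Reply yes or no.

D₁ = 520, D₂ = 520
river cycle of f (length 10): (15, 20, -2), (-2, 20, 15), (15, 10, -7), (-7, 18, 7), (7, 10, -15), (-15, 20, 2), (2, 20, -15), (-15, 10, 7), (7, 18, -7), (-7, 10, 15)
river cycle of g (length 6): (10, 20, -3), (-3, 22, 3), (3, 20, -10), (-10, 20, 3), (3, 22, -3), (-3, 20, 10)
cycles differ ⇒ inequivalent

no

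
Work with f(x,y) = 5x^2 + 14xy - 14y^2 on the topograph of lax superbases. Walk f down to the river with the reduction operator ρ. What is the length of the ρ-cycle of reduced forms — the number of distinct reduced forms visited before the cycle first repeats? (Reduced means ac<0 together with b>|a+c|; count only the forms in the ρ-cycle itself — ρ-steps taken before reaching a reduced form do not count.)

D = 476, ⌊√D⌋ = 21
river: ρ → (-14,14,5)
river: ρ → (5,16,-11)
river: ρ → (-11,6,10)
river: ρ → (10,14,-7)
river: ρ → (-7,14,10)
river: ρ → (10,6,-11)
river: ρ → (-11,16,5)
river: ρ → (5,14,-14)
ρ-cycle length = 8 (tail of 0 descent steps not counted)

8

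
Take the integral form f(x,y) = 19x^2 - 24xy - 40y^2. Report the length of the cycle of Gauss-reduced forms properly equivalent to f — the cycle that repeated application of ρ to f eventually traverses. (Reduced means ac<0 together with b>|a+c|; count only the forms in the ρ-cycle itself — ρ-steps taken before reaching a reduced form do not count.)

D = 3616, ⌊√D⌋ = 60
descent: ρ → (-40,24,19)  [lands on river]
river: ρ → (19,52,-12)
river: ρ → (-12,44,35)
river: ρ → (35,26,-21)
river: ρ → (-21,58,3)
river: ρ → (3,56,-40)
ρ-cycle length = 6 (tail of 1 descent step not counted)

6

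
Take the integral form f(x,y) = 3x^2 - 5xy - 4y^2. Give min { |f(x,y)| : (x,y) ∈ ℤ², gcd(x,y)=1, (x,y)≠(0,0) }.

descent: ρ → (-4,5,3)  [lands on river]
river: ρ → (3,7,-2)
river: ρ → (-2,5,6)
river: ρ → (6,7,-1)
river: ρ → (-1,7,6)
river: ρ → (6,5,-2)
river: ρ → (-2,7,3)
river: ρ → (3,5,-4)
river: ρ → (-4,3,4)
river: ρ → (4,5,-3)
river: ρ → (-3,7,2)
river: ρ → (2,5,-6)
river: ρ → (-6,7,1)
river: ρ → (1,7,-6)
river: ρ → (-6,5,2)
river: ρ → (2,7,-3)
river: ρ → (-3,5,4)
river: ρ → (4,3,-4)
closes: descent 1, river 18
min |a| on river = 1

1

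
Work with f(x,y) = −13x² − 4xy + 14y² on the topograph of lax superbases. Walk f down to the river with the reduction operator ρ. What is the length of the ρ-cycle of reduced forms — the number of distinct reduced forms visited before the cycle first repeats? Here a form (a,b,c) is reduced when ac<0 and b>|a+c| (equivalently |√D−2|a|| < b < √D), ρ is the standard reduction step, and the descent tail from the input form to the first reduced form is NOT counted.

D = 744, ⌊√D⌋ = 27
descent: ρ → (14,4,-13)  [lands on river]
river: ρ → (-13,22,5)
river: ρ → (5,18,-21)
river: ρ → (-21,24,2)
river: ρ → (2,24,-21)
river: ρ → (-21,18,5)
river: ρ → (5,22,-13)
river: ρ → (-13,4,14)
river: ρ → (14,24,-3)
river: ρ → (-3,24,14)
ρ-cycle length = 10 (tail of 1 descent step not counted)

10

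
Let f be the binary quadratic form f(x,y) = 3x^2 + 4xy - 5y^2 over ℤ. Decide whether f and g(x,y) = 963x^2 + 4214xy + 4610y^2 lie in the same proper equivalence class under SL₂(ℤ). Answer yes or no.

D₁ = 76, D₂ = 76
river cycle of f (length 6): (-5, 6, 2), (2, 6, -5), (-5, 4, 3), (3, 8, -1), (-1, 8, 3), (3, 4, -5)
river cycle of g (length 6): (3, 4, -5), (-5, 6, 2), (2, 6, -5), (-5, 4, 3), (3, 8, -1), (-1, 8, 3)
cycles coincide ⇒ equivalent

yes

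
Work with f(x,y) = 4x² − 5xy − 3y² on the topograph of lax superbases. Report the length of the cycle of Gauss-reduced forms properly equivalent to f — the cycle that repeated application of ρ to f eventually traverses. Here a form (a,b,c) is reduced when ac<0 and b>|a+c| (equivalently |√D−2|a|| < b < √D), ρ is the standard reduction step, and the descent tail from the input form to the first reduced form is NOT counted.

D = 73, ⌊√D⌋ = 8
descent: ρ → (-3,5,4)  [lands on river]
river: ρ → (4,3,-4)
river: ρ → (-4,5,3)
river: ρ → (3,7,-2)
river: ρ → (-2,5,6)
river: ρ → (6,7,-1)
river: ρ → (-1,7,6)
river: ρ → (6,5,-2)
river: ρ → (-2,7,3)
river: ρ → (3,5,-4)
river: ρ → (-4,3,4)
river: ρ → (4,5,-3)
river: ρ → (-3,7,2)
river: ρ → (2,5,-6)
river: ρ → (-6,7,1)
river: ρ → (1,7,-6)
river: ρ → (-6,5,2)
river: ρ → (2,7,-3)
ρ-cycle length = 18 (tail of 1 descent step not counted)

18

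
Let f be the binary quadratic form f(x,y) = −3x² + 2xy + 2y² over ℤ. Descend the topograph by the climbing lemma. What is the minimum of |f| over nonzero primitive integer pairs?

river: ρ → (2,2,-3)
river: ρ → (-3,4,1)
river: ρ → (1,4,-3)
river: ρ → (-3,2,2)
closes: descent 0, river 4
min |a| on river = 1

1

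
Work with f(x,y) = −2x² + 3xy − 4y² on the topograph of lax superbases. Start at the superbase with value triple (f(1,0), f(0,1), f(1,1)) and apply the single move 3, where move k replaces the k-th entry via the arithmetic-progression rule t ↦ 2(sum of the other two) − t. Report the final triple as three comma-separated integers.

start (-2,-4,-3) = (f(1,0),f(0,1),f(1,1))
replace slot 3: 2·((-2)+(-4)) − (-3) = -9 → (-2,-4,-9)

-2,-4,-9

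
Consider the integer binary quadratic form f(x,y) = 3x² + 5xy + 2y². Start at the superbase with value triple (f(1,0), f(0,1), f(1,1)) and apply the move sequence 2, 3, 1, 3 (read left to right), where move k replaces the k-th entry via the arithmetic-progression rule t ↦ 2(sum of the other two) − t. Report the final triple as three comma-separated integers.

start (3,2,10) = (f(1,0),f(0,1),f(1,1))
replace slot 2: 2·(3+10) − 2 = 24 → (3,24,10)
replace slot 3: 2·(3+24) − 10 = 44 → (3,24,44)
replace slot 1: 2·(24+44) − 3 = 133 → (133,24,44)
replace slot 3: 2·(133+24) − 44 = 270 → (133,24,270)

133,24,270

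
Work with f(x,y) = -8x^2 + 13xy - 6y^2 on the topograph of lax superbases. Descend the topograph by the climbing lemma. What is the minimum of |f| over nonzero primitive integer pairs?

translate: b→3 (≡-13 mod 16), so (8,-13,6)→(8,3,1)
flip: (8,3,1)→(1,-3,8)
translate: b→1 (≡-3 mod 2), so (1,-3,8)→(1,1,6)
reduced (well bottom): (1,1,6) with a≤c, −a<b≤a
well minimum |f| = |-1| = 1 (negative-definite)

1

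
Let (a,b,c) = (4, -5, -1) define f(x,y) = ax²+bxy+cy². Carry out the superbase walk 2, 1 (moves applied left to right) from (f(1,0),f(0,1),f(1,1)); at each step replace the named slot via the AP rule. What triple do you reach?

start (4,-1,-2) = (f(1,0),f(0,1),f(1,1))
replace slot 2: 2·(4+(-2)) − (-1) = 5 → (4,5,-2)
replace slot 1: 2·(5+(-2)) − 4 = 2 → (2,5,-2)

2,5,-2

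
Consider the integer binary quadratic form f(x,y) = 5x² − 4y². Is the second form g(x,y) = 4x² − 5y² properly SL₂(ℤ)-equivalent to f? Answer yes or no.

D₁ = 80, D₂ = 80
river cycle of f (length 2): (-4, 8, 1), (1, 8, -4)
river cycle of g (length 2): (4, 8, -1), (-1, 8, 4)
cycles differ ⇒ inequivalent

no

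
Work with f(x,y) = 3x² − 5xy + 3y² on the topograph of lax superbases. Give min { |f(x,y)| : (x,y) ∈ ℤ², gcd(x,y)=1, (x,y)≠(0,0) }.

translate: b→1 (≡-5 mod 6), so (3,-5,3)→(3,1,1)
flip: (3,1,1)→(1,-1,3)
translate: b→1 (≡-1 mod 2), so (1,-1,3)→(1,1,3)
reduced (well bottom): (1,1,3) with a≤c, −a<b≤a
well minimum = a = 1

1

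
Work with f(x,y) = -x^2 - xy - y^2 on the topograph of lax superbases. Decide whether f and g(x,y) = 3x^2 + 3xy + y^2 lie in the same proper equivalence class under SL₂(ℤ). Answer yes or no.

D₁ = -3, D₂ = -3
f is negative-definite; reduce −f:
−f: reduced (well bottom): (1,1,1) with a≤c, −a<b≤a
flip sign back: reduced form of f is (-1,-1,-1)
g: flip: (3,3,1)→(1,-3,3)
g: translate: b→1 (≡-3 mod 2), so (1,-3,3)→(1,1,1)
g: reduced (well bottom): (1,1,1) with a≤c, −a<b≤a
reduced forms (-1, -1, -1) vs (1, 1, 1) ⇒ inequivalent

no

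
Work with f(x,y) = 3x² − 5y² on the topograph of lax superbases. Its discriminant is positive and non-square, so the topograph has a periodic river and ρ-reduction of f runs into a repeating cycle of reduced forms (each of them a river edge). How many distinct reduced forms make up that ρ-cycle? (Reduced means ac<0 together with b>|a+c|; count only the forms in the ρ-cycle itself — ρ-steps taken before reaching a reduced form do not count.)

D = 60, ⌊√D⌋ = 7
descent: ρ → (-5,0,3)
descent: ρ → (3,6,-2)  [lands on river]
river: ρ → (-2,6,3)
ρ-cycle length = 2 (tail of 2 descent steps not counted)

2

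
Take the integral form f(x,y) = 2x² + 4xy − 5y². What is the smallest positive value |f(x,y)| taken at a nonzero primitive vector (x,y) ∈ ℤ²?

river: ρ → (-5,6,1)
river: ρ → (1,6,-5)
river: ρ → (-5,4,2)
river: ρ → (2,4,-5)
closes: descent 0, river 4
min |a| on river = 1

1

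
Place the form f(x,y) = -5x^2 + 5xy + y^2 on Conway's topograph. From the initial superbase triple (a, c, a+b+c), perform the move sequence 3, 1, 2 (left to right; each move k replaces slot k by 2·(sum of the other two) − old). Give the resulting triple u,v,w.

start (-5,1,1) = (f(1,0),f(0,1),f(1,1))
replace slot 3: 2·((-5)+1) − 1 = -9 → (-5,1,-9)
replace slot 1: 2·(1+(-9)) − (-5) = -11 → (-11,1,-9)
replace slot 2: 2·((-11)+(-9)) − 1 = -41 → (-11,-41,-9)

-11,-41,-9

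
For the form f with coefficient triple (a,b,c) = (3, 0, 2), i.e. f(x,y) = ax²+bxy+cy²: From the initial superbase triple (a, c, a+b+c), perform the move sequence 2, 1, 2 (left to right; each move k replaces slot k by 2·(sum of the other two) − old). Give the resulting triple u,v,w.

start (3,2,5) = (f(1,0),f(0,1),f(1,1))
replace slot 2: 2·(3+5) − 2 = 14 → (3,14,5)
replace slot 1: 2·(14+5) − 3 = 35 → (35,14,5)
replace slot 2: 2·(35+5) − 14 = 66 → (35,66,5)

35,66,5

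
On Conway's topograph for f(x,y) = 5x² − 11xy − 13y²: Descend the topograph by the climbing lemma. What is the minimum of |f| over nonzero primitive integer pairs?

descent: ρ → (-13,11,5)  [lands on river]
river: ρ → (5,19,-1)
river: ρ → (-1,19,5)
river: ρ → (5,11,-13)
river: ρ → (-13,15,3)
river: ρ → (3,15,-13)
closes: descent 1, river 6
min |a| on river = 1

1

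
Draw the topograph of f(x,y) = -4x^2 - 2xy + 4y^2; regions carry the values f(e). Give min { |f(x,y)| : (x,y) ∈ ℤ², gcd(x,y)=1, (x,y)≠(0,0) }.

descent: ρ → (4,2,-4)  [lands on river]
river: ρ → (-4,6,2)
river: ρ → (2,6,-4)
river: ρ → (-4,2,4)
river: ρ → (4,6,-2)
river: ρ → (-2,6,4)
closes: descent 1, river 6
min |a| on river = 2

2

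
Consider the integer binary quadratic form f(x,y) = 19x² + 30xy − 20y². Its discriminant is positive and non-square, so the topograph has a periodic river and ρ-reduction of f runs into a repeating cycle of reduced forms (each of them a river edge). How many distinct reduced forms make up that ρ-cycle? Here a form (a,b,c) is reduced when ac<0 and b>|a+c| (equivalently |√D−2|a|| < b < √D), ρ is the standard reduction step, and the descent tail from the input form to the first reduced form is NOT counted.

D = 2420, ⌊√D⌋ = 49
river: ρ → (-20,10,29)
river: ρ → (29,48,-1)
river: ρ → (-1,48,29)
river: ρ → (29,10,-20)
river: ρ → (-20,30,19)
river: ρ → (19,46,-4)
river: ρ → (-4,42,41)
river: ρ → (41,40,-5)
river: ρ → (-5,40,41)
river: ρ → (41,42,-4)
river: ρ → (-4,46,19)
river: ρ → (19,30,-20)
ρ-cycle length = 12 (tail of 0 descent steps not counted)

12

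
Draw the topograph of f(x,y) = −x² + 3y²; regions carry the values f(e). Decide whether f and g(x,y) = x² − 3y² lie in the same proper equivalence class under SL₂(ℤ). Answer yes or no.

D₁ = 12, D₂ = 12
river cycle of f (length 2): (-1, 2, 2), (2, 2, -1)
river cycle of g (length 2): (1, 2, -2), (-2, 2, 1)
cycles differ ⇒ inequivalent

no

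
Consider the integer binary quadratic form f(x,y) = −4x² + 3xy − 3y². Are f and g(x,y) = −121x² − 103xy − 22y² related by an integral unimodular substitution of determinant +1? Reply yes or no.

D₁ = -39, D₂ = -39
f is negative-definite; reduce −f:
−f: flip: (4,-3,3)→(3,3,4)
−f: reduced (well bottom): (3,3,4) with a≤c, −a<b≤a
flip sign back: reduced form of f is (-3,-3,-4)
g is negative-definite; reduce −g:
−g: flip: (121,103,22)→(22,-103,121)
−g: translate: b→-15 (≡-103 mod 44), so (22,-103,121)→(22,-15,3)
−g: flip: (22,-15,3)→(3,15,22)
−g: translate: b→3 (≡15 mod 6), so (3,15,22)→(3,3,4)
−g: reduced (well bottom): (3,3,4) with a≤c, −a<b≤a
flip sign back: reduced form of g is (-3,-3,-4)
reduced forms (-3, -3, -4) vs (-3, -3, -4) ⇒ equivalent

yes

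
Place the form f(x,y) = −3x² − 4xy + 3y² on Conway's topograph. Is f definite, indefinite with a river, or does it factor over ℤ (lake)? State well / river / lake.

D = b²−4ac = (-4)² − 4·(-3)·3 = 52
D > 0 non-square ⇒ indefinite ⇒ periodic river

river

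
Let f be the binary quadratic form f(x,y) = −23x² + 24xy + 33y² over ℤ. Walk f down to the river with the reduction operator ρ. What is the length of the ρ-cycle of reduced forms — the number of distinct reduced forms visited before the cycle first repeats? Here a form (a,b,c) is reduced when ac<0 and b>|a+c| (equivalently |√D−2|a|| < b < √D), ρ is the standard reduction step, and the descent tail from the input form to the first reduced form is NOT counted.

D = 3612, ⌊√D⌋ = 60
river: ρ → (33,42,-14)
river: ρ → (-14,42,33)
river: ρ → (33,24,-23)
river: ρ → (-23,22,34)
river: ρ → (34,46,-11)
river: ρ → (-11,42,42)
river: ρ → (42,42,-11)
river: ρ → (-11,46,34)
river: ρ → (34,22,-23)
river: ρ → (-23,24,33)
ρ-cycle length = 10 (tail of 0 descent steps not counted)

10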